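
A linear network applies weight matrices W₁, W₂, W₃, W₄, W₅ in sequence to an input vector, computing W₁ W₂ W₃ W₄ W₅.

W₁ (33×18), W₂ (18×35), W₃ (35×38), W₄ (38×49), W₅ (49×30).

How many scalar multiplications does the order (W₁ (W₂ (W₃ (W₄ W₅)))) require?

132480

(W₄ W₅): 38×49 by 49×30 → 38×30, cost 38·49·30 = 55860
(W₃ (W₄ W₅)): 35×38 by 38×30 → 35×30, cost 35·38·30 = 39900; cumulative 95760
(W₂ (W₃ (W₄ W₅))): 18×35 by 35×30 → 18×30, cost 18·35·30 = 18900; cumulative 114660
(W₁ (W₂ (W₃ (W₄ W₅)))): 33×18 by 18×30 → 33×30, cost 33·18·30 = 17820; cumulative 132480
Total: 132480 scalar multiplications.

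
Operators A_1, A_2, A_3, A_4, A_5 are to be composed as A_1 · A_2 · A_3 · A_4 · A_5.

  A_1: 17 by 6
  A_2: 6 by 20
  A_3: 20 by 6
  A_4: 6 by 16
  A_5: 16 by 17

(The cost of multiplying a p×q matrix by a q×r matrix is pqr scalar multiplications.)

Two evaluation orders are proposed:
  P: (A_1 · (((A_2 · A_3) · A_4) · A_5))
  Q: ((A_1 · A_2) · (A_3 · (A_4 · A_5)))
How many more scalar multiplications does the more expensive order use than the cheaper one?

6830

Order P = (A_1 · (((A_2 · A_3) · A_4) · A_5)): (A_2 · A_3): 6×20 by 20×6 → 6×6, cost 6·20·6 = 720; ((A_2 · A_3) · A_4): 6×6 by 6×16 → 6×16, cost 6·6·16 = 576; cumulative 1296; (((A_2 · A_3) · A_4) · A_5): 6×16 by 16×17 → 6×17, cost 6·16·17 = 1632; cumulative 2928; (A_1 · (((A_2 · A_3) · A_4) · A_5)): 17×6 by 6×17 → 17×17, cost 17·6·17 = 1734; cumulative 4662. Total 4662.
Order Q = ((A_1 · A_2) · (A_3 · (A_4 · A_5))): (A_1 · A_2): 17×6 by 6×20 → 17×20, cost 17·6·20 = 2040; (A_4 · A_5): 6×16 by 16×17 → 6×17, cost 6·16·17 = 1632; (A_3 · (A_4 · A_5)): 20×6 by 6×17 → 20×17, cost 20·6·17 = 2040; cumulative 3672; ((A_1 · A_2) · (A_3 · (A_4 · A_5))): 17×20 by 20×17 → 17×17, cost 17·20·17 = 5780; cumulative 11492. Total 11492.
Difference: |4662 − 11492| = 6830.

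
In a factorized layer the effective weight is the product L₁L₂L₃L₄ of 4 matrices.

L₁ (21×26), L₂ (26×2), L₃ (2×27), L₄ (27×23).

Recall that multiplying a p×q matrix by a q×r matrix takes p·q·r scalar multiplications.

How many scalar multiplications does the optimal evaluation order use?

Adjacent pairs: L₁L₂ = 21·26·2 = 1092; L₂L₃ = 26·2·27 = 1404; L₃L₄ = 2·27·23 = 1242.
Length 3: L₁..L₃: k=1: 0+1404+21·26·27=16146; k=2: 1092+0+21·2·27=2226 → min 2226 | L₂..L₄: k=2: 0+1242+26·2·23=2438; k=3: 1404+0+26·27·23=17550 → min 2438.
Length 4: L₁..L₄: k=1: 0+2438+21·26·23=14996; k=2: 1092+1242+21·2·23=3300; k=3: 2226+0+21·27·23=15267 → min 3300.
Optimal order: ((L₁L₂)(L₃L₄)) with cost 3300.

3300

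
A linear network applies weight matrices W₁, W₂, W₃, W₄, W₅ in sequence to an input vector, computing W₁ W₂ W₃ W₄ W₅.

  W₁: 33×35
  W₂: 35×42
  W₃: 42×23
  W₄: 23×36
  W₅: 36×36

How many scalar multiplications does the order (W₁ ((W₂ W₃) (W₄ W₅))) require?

134178

(W₂ W₃): 35×42 by 42×23 → 35×23, cost 35·42·23 = 33810
(W₄ W₅): 23×36 by 36×36 → 23×36, cost 23·36·36 = 29808
((W₂ W₃) (W₄ W₅)): 35×23 by 23×36 → 35×36, cost 35·23·36 = 28980; cumulative 92598
(W₁ ((W₂ W₃) (W₄ W₅))): 33×35 by 35×36 → 33×36, cost 33·35·36 = 41580; cumulative 134178
Total: 134178 scalar multiplications.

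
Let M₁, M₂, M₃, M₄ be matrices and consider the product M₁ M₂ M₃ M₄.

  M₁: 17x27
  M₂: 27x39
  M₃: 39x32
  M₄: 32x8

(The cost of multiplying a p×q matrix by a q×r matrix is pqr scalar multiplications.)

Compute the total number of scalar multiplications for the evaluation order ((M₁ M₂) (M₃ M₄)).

33189

(M₁ M₂): 17×27 by 27×39 → 17×39, cost 17·27·39 = 17901
(M₃ M₄): 39×32 by 32×8 → 39×8, cost 39·32·8 = 9984
((M₁ M₂) (M₃ M₄)): 17×39 by 39×8 → 17×8, cost 17·39·8 = 5304; cumulative 33189
Total: 33189 scalar multiplications.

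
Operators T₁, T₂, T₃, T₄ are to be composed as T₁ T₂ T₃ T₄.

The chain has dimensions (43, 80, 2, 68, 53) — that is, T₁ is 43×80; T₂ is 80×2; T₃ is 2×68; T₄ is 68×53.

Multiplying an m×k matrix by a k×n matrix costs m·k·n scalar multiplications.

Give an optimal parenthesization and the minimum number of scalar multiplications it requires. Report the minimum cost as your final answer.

18646

Adjacent pairs: T₁T₂ = 43·80·2 = 6880; T₂T₃ = 80·2·68 = 10880; T₃T₄ = 2·68·53 = 7208.
Length 3: T₁..T₃: k=1: 0+10880+43·80·68=244800; k=2: 6880+0+43·2·68=12728 → min 12728 | T₂..T₄: k=2: 0+7208+80·2·53=15688; k=3: 10880+0+80·68·53=299200 → min 15688.
Length 4: T₁..T₄: k=1: 0+15688+43·80·53=198008; k=2: 6880+7208+43·2·53=18646; k=3: 12728+0+43·68·53=167700 → min 18646.
Optimal parenthesization: ((T₁ T₂) (T₃ T₄)) with cost 18646.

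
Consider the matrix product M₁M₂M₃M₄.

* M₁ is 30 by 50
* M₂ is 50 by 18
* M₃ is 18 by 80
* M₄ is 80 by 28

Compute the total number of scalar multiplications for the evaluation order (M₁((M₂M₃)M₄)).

(M₂M₃): 50×18 by 18×80 → 50×80, cost 50·18·80 = 72000
((M₂M₃)M₄): 50×80 by 80×28 → 50×28, cost 50·80·28 = 112000; cumulative 184000
(M₁((M₂M₃)M₄)): 30×50 by 50×28 → 30×28, cost 30·50·28 = 42000; cumulative 226000
Total: 226000 scalar multiplications.

226000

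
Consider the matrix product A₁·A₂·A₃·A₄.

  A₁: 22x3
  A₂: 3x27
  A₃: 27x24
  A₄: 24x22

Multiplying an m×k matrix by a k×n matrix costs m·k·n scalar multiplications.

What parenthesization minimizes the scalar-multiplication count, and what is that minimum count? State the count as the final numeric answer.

4980

Adjacent pairs: A₁A₂ = 22·3·27 = 1782; A₂A₃ = 3·27·24 = 1944; A₃A₄ = 27·24·22 = 14256.
Length 3: A₁..A₃: k=1: 0+1944+22·3·24=3528; k=2: 1782+0+22·27·24=16038 → min 3528 | A₂..A₄: k=2: 0+14256+3·27·22=16038; k=3: 1944+0+3·24·22=3528 → min 3528.
Length 4: A₁..A₄: k=1: 0+3528+22·3·22=4980; k=2: 1782+14256+22·27·22=29106; k=3: 3528+0+22·24·22=15144 → min 4980.
Optimal parenthesization: (A₁·((A₂·A₃)·A₄)) with cost 4980.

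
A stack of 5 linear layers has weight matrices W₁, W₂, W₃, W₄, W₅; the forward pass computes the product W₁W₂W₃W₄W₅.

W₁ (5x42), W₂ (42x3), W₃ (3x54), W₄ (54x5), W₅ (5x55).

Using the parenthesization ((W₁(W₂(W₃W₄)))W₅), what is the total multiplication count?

(W₃W₄): 3×54 by 54×5 → 3×5, cost 3·54·5 = 810
(W₂(W₃W₄)): 42×3 by 3×5 → 42×5, cost 42·3·5 = 630; cumulative 1440
(W₁(W₂(W₃W₄))): 5×42 by 42×5 → 5×5, cost 5·42·5 = 1050; cumulative 2490
((W₁(W₂(W₃W₄)))W₅): 5×5 by 5×55 → 5×55, cost 5·5·55 = 1375; cumulative 3865
Total: 3865 scalar multiplications.

3865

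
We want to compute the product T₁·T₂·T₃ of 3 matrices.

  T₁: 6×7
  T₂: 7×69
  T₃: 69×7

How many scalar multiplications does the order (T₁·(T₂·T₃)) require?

(T₂·T₃): 7×69 by 69×7 → 7×7, cost 7·69·7 = 3381
(T₁·(T₂·T₃)): 6×7 by 7×7 → 6×7, cost 6·7·7 = 294; cumulative 3675
Total: 3675 scalar multiplications.

3675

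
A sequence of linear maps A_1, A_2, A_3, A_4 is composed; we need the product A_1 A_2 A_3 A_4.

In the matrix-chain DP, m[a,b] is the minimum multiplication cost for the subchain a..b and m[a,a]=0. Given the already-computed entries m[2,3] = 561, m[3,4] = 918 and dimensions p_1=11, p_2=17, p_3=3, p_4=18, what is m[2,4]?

m[2,4] = min over k∈[2,3] of m[2,k]+m[k+1,4]+p_{1}·p_k·p_{4}.
k=2: 0 + 918 + 11·17·18 = 4284; k=3: 561 + 0 + 11·3·18 = 1155.
Minimum: 1155 at k=3.

1155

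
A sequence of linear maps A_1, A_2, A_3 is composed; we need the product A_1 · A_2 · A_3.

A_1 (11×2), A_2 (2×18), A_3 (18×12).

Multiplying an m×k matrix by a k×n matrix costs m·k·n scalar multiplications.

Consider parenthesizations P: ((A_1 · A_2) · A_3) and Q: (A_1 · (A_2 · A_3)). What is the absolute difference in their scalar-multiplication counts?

2076

Order P = ((A_1 · A_2) · A_3): (A_1 · A_2): 11×2 by 2×18 → 11×18, cost 11·2·18 = 396; ((A_1 · A_2) · A_3): 11×18 by 18×12 → 11×12, cost 11·18·12 = 2376; cumulative 2772. Total 2772.
Order Q = (A_1 · (A_2 · A_3)): (A_2 · A_3): 2×18 by 18×12 → 2×12, cost 2·18·12 = 432; (A_1 · (A_2 · A_3)): 11×2 by 2×12 → 11×12, cost 11·2·12 = 264; cumulative 696. Total 696.
Difference: |2772 − 696| = 2076.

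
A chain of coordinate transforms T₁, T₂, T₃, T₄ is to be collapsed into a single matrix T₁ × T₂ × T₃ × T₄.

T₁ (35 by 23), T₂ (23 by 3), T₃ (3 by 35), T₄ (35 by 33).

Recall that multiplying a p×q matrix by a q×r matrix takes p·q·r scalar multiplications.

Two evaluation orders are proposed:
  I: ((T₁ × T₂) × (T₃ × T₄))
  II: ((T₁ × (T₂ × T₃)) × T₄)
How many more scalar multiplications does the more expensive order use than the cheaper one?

61670

Order I = ((T₁ × T₂) × (T₃ × T₄)): (T₁ × T₂): 35×23 by 23×3 → 35×3, cost 35·23·3 = 2415; (T₃ × T₄): 3×35 by 35×33 → 3×33, cost 3·35·33 = 3465; ((T₁ × T₂) × (T₃ × T₄)): 35×3 by 3×33 → 35×33, cost 35·3·33 = 3465; cumulative 9345. Total 9345.
Order II = ((T₁ × (T₂ × T₃)) × T₄): (T₂ × T₃): 23×3 by 3×35 → 23×35, cost 23·3·35 = 2415; (T₁ × (T₂ × T₃)): 35×23 by 23×35 → 35×35, cost 35·23·35 = 28175; cumulative 30590; ((T₁ × (T₂ × T₃)) × T₄): 35×35 by 35×33 → 35×33, cost 35·35·33 = 40425; cumulative 71015. Total 71015.
Difference: |9345 − 71015| = 61670.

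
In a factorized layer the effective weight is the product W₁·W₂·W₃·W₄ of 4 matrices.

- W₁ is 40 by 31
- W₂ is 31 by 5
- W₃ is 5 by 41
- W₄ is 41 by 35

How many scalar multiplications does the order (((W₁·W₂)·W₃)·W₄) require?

71800

(W₁·W₂): 40×31 by 31×5 → 40×5, cost 40·31·5 = 6200
((W₁·W₂)·W₃): 40×5 by 5×41 → 40×41, cost 40·5·41 = 8200; cumulative 14400
(((W₁·W₂)·W₃)·W₄): 40×41 by 41×35 → 40×35, cost 40·41·35 = 57400; cumulative 71800
Total: 71800 scalar multiplications.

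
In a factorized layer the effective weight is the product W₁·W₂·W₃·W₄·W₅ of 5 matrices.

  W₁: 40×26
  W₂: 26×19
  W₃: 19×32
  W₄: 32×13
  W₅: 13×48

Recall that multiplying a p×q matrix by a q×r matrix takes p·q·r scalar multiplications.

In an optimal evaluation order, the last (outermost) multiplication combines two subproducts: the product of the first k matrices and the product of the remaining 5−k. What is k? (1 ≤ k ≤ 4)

Adjacent pairs: W₁W₂ = 40·26·19 = 19760; W₂W₃ = 26·19·32 = 15808; W₃W₄ = 19·32·13 = 7904; W₄W₅ = 32·13·48 = 19968.
Length 3: W₁..W₃: k=1: 0+15808+40·26·32=49088; k=2: 19760+0+40·19·32=44080 → min 44080 | W₂..W₄: k=2: 0+7904+26·19·13=14326; k=3: 15808+0+26·32·13=26624 → min 14326 | W₃..W₅: k=3: 0+19968+19·32·48=49152; k=4: 7904+0+19·13·48=19760 → min 19760.
Length 4: W₁..W₄: k=1: 0+14326+40·26·13=27846; k=2: 19760+7904+40·19·13=37544; k=3: 44080+0+40·32·13=60720 → min 27846 | W₂..W₅: k=2: 0+19760+26·19·48=43472; k=3: 15808+19968+26·32·48=75712; k=4: 14326+0+26·13·48=30550 → min 30550.
Top-level splits: k=1: (W₁..W₁)·(W₂..W₅) → 0+30550+40·26·48 = 80470; k=2: (W₁..W₂)·(W₃..W₅) → 19760+19760+40·19·48 = 76000; k=3: (W₁..W₃)·(W₄..W₅) → 44080+19968+40·32·48 = 125488; k=4: (W₁..W₄)·(W₅..W₅) → 27846+0+40·13·48 = 52806.
Best split is after W₄, i.e. k = 4.

4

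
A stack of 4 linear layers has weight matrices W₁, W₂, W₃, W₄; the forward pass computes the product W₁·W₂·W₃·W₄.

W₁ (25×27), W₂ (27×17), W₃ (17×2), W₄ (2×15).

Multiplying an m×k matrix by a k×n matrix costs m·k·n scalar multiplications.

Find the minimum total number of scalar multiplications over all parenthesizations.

Adjacent pairs: W₁W₂ = 25·27·17 = 11475; W₂W₃ = 27·17·2 = 918; W₃W₄ = 17·2·15 = 510.
Length 3: W₁..W₃: k=1: 0+918+25·27·2=2268; k=2: 11475+0+25·17·2=12325 → min 2268 | W₂..W₄: k=2: 0+510+27·17·15=7395; k=3: 918+0+27·2·15=1728 → min 1728.
Length 4: W₁..W₄: k=1: 0+1728+25·27·15=11853; k=2: 11475+510+25·17·15=18360; k=3: 2268+0+25·2·15=3018 → min 3018.
Optimal order: ((W₁·(W₂·W₃))·W₄) with cost 3018.

3018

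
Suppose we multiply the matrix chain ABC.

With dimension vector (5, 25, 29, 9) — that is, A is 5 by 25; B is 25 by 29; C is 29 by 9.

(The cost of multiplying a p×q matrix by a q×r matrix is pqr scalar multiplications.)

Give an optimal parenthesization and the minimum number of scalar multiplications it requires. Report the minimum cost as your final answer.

(A(BC)): cost 7650.
((AB)C): cost 4930.
Optimal: ((AB)C) with cost 4930.

4930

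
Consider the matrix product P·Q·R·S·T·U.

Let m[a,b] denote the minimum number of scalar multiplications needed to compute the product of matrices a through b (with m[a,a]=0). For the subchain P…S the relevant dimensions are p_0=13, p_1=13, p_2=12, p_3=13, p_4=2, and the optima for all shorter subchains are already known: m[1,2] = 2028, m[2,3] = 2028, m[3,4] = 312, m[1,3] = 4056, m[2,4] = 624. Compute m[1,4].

962

m[1,4] = min over k∈[1,3] of m[1,k]+m[k+1,4]+p_{0}·p_k·p_{4}.
k=1: 0 + 624 + 13·13·2 = 962; k=2: 2028 + 312 + 13·12·2 = 2652; k=3: 4056 + 0 + 13·13·2 = 4394.
Minimum: 962 at k=1.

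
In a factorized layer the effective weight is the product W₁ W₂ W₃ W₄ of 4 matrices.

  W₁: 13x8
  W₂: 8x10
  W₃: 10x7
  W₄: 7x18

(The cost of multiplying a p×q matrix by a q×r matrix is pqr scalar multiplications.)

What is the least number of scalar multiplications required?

Adjacent pairs: W₁W₂ = 13·8·10 = 1040; W₂W₃ = 8·10·7 = 560; W₃W₄ = 10·7·18 = 1260.
Length 3: W₁..W₃: k=1: 0+560+13·8·7=1288; k=2: 1040+0+13·10·7=1950 → min 1288 | W₂..W₄: k=2: 0+1260+8·10·18=2700; k=3: 560+0+8·7·18=1568 → min 1568.
Length 4: W₁..W₄: k=1: 0+1568+13·8·18=3440; k=2: 1040+1260+13·10·18=4640; k=3: 1288+0+13·7·18=2926 → min 2926.
Optimal order: ((W₁ (W₂ W₃)) W₄) with cost 2926.

2926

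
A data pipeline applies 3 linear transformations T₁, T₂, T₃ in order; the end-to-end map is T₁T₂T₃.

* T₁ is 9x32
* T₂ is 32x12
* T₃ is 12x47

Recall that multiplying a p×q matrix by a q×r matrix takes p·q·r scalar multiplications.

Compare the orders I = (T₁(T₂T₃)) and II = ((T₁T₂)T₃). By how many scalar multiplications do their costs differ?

Order I = (T₁(T₂T₃)): (T₂T₃): 32×12 by 12×47 → 32×47, cost 32·12·47 = 18048; (T₁(T₂T₃)): 9×32 by 32×47 → 9×47, cost 9·32·47 = 13536; cumulative 31584. Total 31584.
Order II = ((T₁T₂)T₃): (T₁T₂): 9×32 by 32×12 → 9×12, cost 9·32·12 = 3456; ((T₁T₂)T₃): 9×12 by 12×47 → 9×47, cost 9·12·47 = 5076; cumulative 8532. Total 8532.
Difference: |31584 − 8532| = 23052.

23052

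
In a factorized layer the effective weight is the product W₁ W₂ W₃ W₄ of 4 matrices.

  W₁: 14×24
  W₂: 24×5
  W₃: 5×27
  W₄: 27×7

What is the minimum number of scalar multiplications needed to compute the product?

3115

Adjacent pairs: W₁W₂ = 14·24·5 = 1680; W₂W₃ = 24·5·27 = 3240; W₃W₄ = 5·27·7 = 945.
Length 3: W₁..W₃: k=1: 0+3240+14·24·27=12312; k=2: 1680+0+14·5·27=3570 → min 3570 | W₂..W₄: k=2: 0+945+24·5·7=1785; k=3: 3240+0+24·27·7=7776 → min 1785.
Length 4: W₁..W₄: k=1: 0+1785+14·24·7=4137; k=2: 1680+945+14·5·7=3115; k=3: 3570+0+14·27·7=6216 → min 3115.
Optimal order: ((W₁ W₂) (W₃ W₄)) with cost 3115.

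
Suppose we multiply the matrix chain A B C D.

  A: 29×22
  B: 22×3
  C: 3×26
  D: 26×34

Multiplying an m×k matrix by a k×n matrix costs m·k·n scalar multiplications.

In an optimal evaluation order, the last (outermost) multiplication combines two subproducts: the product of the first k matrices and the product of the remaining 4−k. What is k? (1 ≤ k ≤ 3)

Adjacent pairs: AB = 29·22·3 = 1914; BC = 22·3·26 = 1716; CD = 3·26·34 = 2652.
Length 3: A..C: k=1: 0+1716+29·22·26=18304; k=2: 1914+0+29·3·26=4176 → min 4176 | B..D: k=2: 0+2652+22·3·34=4896; k=3: 1716+0+22·26·34=21164 → min 4896.
Top-level splits: k=1: (A..A)·(B..D) → 0+4896+29·22·34 = 26588; k=2: (A..B)·(C..D) → 1914+2652+29·3·34 = 7524; k=3: (A..C)·(D..D) → 4176+0+29·26·34 = 29812.
Best split is after B, i.e. k = 2.

2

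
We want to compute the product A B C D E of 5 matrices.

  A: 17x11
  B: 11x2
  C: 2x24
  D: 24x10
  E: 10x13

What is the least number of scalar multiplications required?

Adjacent pairs: AB = 17·11·2 = 374; BC = 11·2·24 = 528; CD = 2·24·10 = 480; DE = 24·10·13 = 3120.
Length 3: A..C: k=1: 0+528+17·11·24=5016; k=2: 374+0+17·2·24=1190 → min 1190 | B..D: k=2: 0+480+11·2·10=700; k=3: 528+0+11·24·10=3168 → min 700 | C..E: k=3: 0+3120+2·24·13=3744; k=4: 480+0+2·10·13=740 → min 740.
Length 4: A..D: k=1: 0+700+17·11·10=2570; k=2: 374+480+17·2·10=1194; k=3: 1190+0+17·24·10=5270 → min 1194 | B..E: k=2: 0+740+11·2·13=1026; k=3: 528+3120+11·24·13=7080; k=4: 700+0+11·10·13=2130 → min 1026.
Length 5: A..E: k=1: 0+1026+17·11·13=3457; k=2: 374+740+17·2·13=1556; k=3: 1190+3120+17·24·13=9614; k=4: 1194+0+17·10·13=3404 → min 1556.
Optimal order: ((A B) ((C D) E)) with cost 1556.

1556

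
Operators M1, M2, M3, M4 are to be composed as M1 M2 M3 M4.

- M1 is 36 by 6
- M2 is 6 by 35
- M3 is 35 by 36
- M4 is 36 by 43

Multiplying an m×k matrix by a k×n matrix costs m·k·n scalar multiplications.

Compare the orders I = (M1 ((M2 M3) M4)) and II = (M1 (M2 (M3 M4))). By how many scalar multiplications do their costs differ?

Order I = (M1 ((M2 M3) M4)): (M2 M3): 6×35 by 35×36 → 6×36, cost 6·35·36 = 7560; ((M2 M3) M4): 6×36 by 36×43 → 6×43, cost 6·36·43 = 9288; cumulative 16848; (M1 ((M2 M3) M4)): 36×6 by 6×43 → 36×43, cost 36·6·43 = 9288; cumulative 26136. Total 26136.
Order II = (M1 (M2 (M3 M4))): (M3 M4): 35×36 by 36×43 → 35×43, cost 35·36·43 = 54180; (M2 (M3 M4)): 6×35 by 35×43 → 6×43, cost 6·35·43 = 9030; cumulative 63210; (M1 (M2 (M3 M4))): 36×6 by 6×43 → 36×43, cost 36·6·43 = 9288; cumulative 72498. Total 72498.
Difference: |26136 − 72498| = 46362.

46362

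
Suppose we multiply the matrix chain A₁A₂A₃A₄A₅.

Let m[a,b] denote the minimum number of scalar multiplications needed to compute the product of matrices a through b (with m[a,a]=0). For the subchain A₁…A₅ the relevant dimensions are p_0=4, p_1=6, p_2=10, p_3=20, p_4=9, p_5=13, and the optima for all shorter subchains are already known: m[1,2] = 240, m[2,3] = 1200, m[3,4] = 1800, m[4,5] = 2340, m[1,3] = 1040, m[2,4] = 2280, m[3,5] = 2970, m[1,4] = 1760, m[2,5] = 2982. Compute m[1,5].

2228

m[1,5] = min over k∈[1,4] of m[1,k]+m[k+1,5]+p_{0}·p_k·p_{5}.
k=1: 0 + 2982 + 4·6·13 = 3294; k=2: 240 + 2970 + 4·10·13 = 3730; k=3: 1040 + 2340 + 4·20·13 = 4420; k=4: 1760 + 0 + 4·9·13 = 2228.
Minimum: 2228 at k=4.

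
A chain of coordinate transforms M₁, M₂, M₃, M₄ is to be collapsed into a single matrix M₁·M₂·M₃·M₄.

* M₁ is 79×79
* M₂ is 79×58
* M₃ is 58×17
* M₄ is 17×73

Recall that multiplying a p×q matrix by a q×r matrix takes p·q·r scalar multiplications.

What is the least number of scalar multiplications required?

282030

Adjacent pairs: M₁M₂ = 79·79·58 = 361978; M₂M₃ = 79·58·17 = 77894; M₃M₄ = 58·17·73 = 71978.
Length 3: M₁..M₃: k=1: 0+77894+79·79·17=183991; k=2: 361978+0+79·58·17=439872 → min 183991 | M₂..M₄: k=2: 0+71978+79·58·73=406464; k=3: 77894+0+79·17·73=175933 → min 175933.
Length 4: M₁..M₄: k=1: 0+175933+79·79·73=631526; k=2: 361978+71978+79·58·73=768442; k=3: 183991+0+79·17·73=282030 → min 282030.
Optimal order: ((M₁·(M₂·M₃))·M₄) with cost 282030.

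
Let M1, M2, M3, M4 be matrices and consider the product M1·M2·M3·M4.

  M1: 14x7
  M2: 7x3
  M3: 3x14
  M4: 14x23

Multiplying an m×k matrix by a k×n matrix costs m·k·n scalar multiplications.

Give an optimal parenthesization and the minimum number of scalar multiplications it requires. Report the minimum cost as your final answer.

2226

Adjacent pairs: M1M2 = 14·7·3 = 294; M2M3 = 7·3·14 = 294; M3M4 = 3·14·23 = 966.
Length 3: M1..M3: k=1: 0+294+14·7·14=1666; k=2: 294+0+14·3·14=882 → min 882 | M2..M4: k=2: 0+966+7·3·23=1449; k=3: 294+0+7·14·23=2548 → min 1449.
Length 4: M1..M4: k=1: 0+1449+14·7·23=3703; k=2: 294+966+14·3·23=2226; k=3: 882+0+14·14·23=5390 → min 2226.
Optimal parenthesization: ((M1·M2)·(M3·M4)) with cost 2226.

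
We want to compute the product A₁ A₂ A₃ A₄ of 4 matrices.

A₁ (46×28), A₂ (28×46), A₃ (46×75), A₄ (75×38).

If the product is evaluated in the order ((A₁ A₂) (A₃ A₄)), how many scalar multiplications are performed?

270756

(A₁ A₂): 46×28 by 28×46 → 46×46, cost 46·28·46 = 59248
(A₃ A₄): 46×75 by 75×38 → 46×38, cost 46·75·38 = 131100
((A₁ A₂) (A₃ A₄)): 46×46 by 46×38 → 46×38, cost 46·46·38 = 80408; cumulative 270756
Total: 270756 scalar multiplications.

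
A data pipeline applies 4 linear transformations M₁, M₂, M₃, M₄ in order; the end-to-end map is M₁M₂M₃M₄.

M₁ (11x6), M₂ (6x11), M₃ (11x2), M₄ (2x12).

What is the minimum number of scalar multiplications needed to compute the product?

528

Adjacent pairs: M₁M₂ = 11·6·11 = 726; M₂M₃ = 6·11·2 = 132; M₃M₄ = 11·2·12 = 264.
Length 3: M₁..M₃: k=1: 0+132+11·6·2=264; k=2: 726+0+11·11·2=968 → min 264 | M₂..M₄: k=2: 0+264+6·11·12=1056; k=3: 132+0+6·2·12=276 → min 276.
Length 4: M₁..M₄: k=1: 0+276+11·6·12=1068; k=2: 726+264+11·11·12=2442; k=3: 264+0+11·2·12=528 → min 528.
Optimal order: ((M₁(M₂M₃))M₄) with cost 528.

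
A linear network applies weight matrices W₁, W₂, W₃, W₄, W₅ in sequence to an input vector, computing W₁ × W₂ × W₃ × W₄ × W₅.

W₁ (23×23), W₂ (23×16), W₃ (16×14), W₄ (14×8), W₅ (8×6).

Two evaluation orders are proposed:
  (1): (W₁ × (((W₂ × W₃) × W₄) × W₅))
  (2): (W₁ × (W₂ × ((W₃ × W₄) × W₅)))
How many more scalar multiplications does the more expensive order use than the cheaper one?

4064

Order (1) = (W₁ × (((W₂ × W₃) × W₄) × W₅)): (W₂ × W₃): 23×16 by 16×14 → 23×14, cost 23·16·14 = 5152; ((W₂ × W₃) × W₄): 23×14 by 14×8 → 23×8, cost 23·14·8 = 2576; cumulative 7728; (((W₂ × W₃) × W₄) × W₅): 23×8 by 8×6 → 23×6, cost 23·8·6 = 1104; cumulative 8832; (W₁ × (((W₂ × W₃) × W₄) × W₅)): 23×23 by 23×6 → 23×6, cost 23·23·6 = 3174; cumulative 12006. Total 12006.
Order (2) = (W₁ × (W₂ × ((W₃ × W₄) × W₅))): (W₃ × W₄): 16×14 by 14×8 → 16×8, cost 16·14·8 = 1792; ((W₃ × W₄) × W₅): 16×8 by 8×6 → 16×6, cost 16·8·6 = 768; cumulative 2560; (W₂ × ((W₃ × W₄) × W₅)): 23×16 by 16×6 → 23×6, cost 23·16·6 = 2208; cumulative 4768; (W₁ × (W₂ × ((W₃ × W₄) × W₅))): 23×23 by 23×6 → 23×6, cost 23·23·6 = 3174; cumulative 7942. Total 7942.
Difference: |12006 − 7942| = 4064.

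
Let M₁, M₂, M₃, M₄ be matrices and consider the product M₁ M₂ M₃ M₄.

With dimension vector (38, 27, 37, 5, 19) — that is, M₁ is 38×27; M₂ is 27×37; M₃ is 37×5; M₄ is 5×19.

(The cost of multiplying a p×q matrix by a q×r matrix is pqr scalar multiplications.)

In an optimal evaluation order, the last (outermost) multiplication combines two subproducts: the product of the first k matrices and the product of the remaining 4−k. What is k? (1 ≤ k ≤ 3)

3

Adjacent pairs: M₁M₂ = 38·27·37 = 37962; M₂M₃ = 27·37·5 = 4995; M₃M₄ = 37·5·19 = 3515.
Length 3: M₁..M₃: k=1: 0+4995+38·27·5=10125; k=2: 37962+0+38·37·5=44992 → min 10125 | M₂..M₄: k=2: 0+3515+27·37·19=22496; k=3: 4995+0+27·5·19=7560 → min 7560.
Top-level splits: k=1: (M₁..M₁)·(M₂..M₄) → 0+7560+38·27·19 = 27054; k=2: (M₁..M₂)·(M₃..M₄) → 37962+3515+38·37·19 = 68191; k=3: (M₁..M₃)·(M₄..M₄) → 10125+0+38·5·19 = 13735.
Best split is after M₃, i.e. k = 3.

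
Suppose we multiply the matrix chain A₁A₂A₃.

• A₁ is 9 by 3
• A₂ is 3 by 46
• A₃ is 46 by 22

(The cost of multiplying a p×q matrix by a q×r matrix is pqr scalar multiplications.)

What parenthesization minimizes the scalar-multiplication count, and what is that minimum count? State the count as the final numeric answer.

3630

(A₁(A₂A₃)): cost 3630.
((A₁A₂)A₃): cost 10350.
Optimal: (A₁(A₂A₃)) with cost 3630.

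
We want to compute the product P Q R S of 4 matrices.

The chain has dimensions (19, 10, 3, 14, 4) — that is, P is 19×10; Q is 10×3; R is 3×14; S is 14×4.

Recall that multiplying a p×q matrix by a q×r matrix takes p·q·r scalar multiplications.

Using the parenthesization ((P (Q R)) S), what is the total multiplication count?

4144

(Q R): 10×3 by 3×14 → 10×14, cost 10·3·14 = 420
(P (Q R)): 19×10 by 10×14 → 19×14, cost 19·10·14 = 2660; cumulative 3080
((P (Q R)) S): 19×14 by 14×4 → 19×4, cost 19·14·4 = 1064; cumulative 4144
Total: 4144 scalar multiplications.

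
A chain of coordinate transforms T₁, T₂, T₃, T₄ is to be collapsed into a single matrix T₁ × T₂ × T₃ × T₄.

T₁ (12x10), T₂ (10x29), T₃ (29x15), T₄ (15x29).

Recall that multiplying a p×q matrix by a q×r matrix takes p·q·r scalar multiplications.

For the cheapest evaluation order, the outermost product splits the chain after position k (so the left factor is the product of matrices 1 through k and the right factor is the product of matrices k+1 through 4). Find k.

3

Adjacent pairs: T₁T₂ = 12·10·29 = 3480; T₂T₃ = 10·29·15 = 4350; T₃T₄ = 29·15·29 = 12615.
Length 3: T₁..T₃: k=1: 0+4350+12·10·15=6150; k=2: 3480+0+12·29·15=8700 → min 6150 | T₂..T₄: k=2: 0+12615+10·29·29=21025; k=3: 4350+0+10·15·29=8700 → min 8700.
Top-level splits: k=1: (T₁..T₁)·(T₂..T₄) → 0+8700+12·10·29 = 12180; k=2: (T₁..T₂)·(T₃..T₄) → 3480+12615+12·29·29 = 26187; k=3: (T₁..T₃)·(T₄..T₄) → 6150+0+12·15·29 = 11370.
Best split is after T₃, i.e. k = 3.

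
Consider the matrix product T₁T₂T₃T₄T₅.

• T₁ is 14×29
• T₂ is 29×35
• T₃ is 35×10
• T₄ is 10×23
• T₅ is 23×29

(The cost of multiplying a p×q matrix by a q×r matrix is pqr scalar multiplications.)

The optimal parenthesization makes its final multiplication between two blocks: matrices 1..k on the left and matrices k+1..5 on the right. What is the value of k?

3

Adjacent pairs: T₁T₂ = 14·29·35 = 14210; T₂T₃ = 29·35·10 = 10150; T₃T₄ = 35·10·23 = 8050; T₄T₅ = 10·23·29 = 6670.
Length 3: T₁..T₃: k=1: 0+10150+14·29·10=14210; k=2: 14210+0+14·35·10=19110 → min 14210 | T₂..T₄: k=2: 0+8050+29·35·23=31395; k=3: 10150+0+29·10·23=16820 → min 16820 | T₃..T₅: k=3: 0+6670+35·10·29=16820; k=4: 8050+0+35·23·29=31395 → min 16820.
Length 4: T₁..T₄: k=1: 0+16820+14·29·23=26158; k=2: 14210+8050+14·35·23=33530; k=3: 14210+0+14·10·23=17430 → min 17430 | T₂..T₅: k=2: 0+16820+29·35·29=46255; k=3: 10150+6670+29·10·29=25230; k=4: 16820+0+29·23·29=36163 → min 25230.
Top-level splits: k=1: (T₁..T₁)·(T₂..T₅) → 0+25230+14·29·29 = 37004; k=2: (T₁..T₂)·(T₃..T₅) → 14210+16820+14·35·29 = 45240; k=3: (T₁..T₃)·(T₄..T₅) → 14210+6670+14·10·29 = 24940; k=4: (T₁..T₄)·(T₅..T₅) → 17430+0+14·23·29 = 26768.
Best split is after T₃, i.e. k = 3.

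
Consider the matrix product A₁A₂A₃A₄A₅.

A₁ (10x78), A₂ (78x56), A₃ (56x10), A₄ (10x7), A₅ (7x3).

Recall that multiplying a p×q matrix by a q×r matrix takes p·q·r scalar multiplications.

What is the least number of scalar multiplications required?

17334

Adjacent pairs: A₁A₂ = 10·78·56 = 43680; A₂A₃ = 78·56·10 = 43680; A₃A₄ = 56·10·7 = 3920; A₄A₅ = 10·7·3 = 210.
Length 3: A₁..A₃: k=1: 0+43680+10·78·10=51480; k=2: 43680+0+10·56·10=49280 → min 49280 | A₂..A₄: k=2: 0+3920+78·56·7=34496; k=3: 43680+0+78·10·7=49140 → min 34496 | A₃..A₅: k=3: 0+210+56·10·3=1890; k=4: 3920+0+56·7·3=5096 → min 1890.
Length 4: A₁..A₄: k=1: 0+34496+10·78·7=39956; k=2: 43680+3920+10·56·7=51520; k=3: 49280+0+10·10·7=49980 → min 39956 | A₂..A₅: k=2: 0+1890+78·56·3=14994; k=3: 43680+210+78·10·3=46230; k=4: 34496+0+78·7·3=36134 → min 14994.
Length 5: A₁..A₅: k=1: 0+14994+10·78·3=17334; k=2: 43680+1890+10·56·3=47250; k=3: 49280+210+10·10·3=49790; k=4: 39956+0+10·7·3=40166 → min 17334.
Optimal order: (A₁(A₂(A₃(A₄A₅)))) with cost 17334.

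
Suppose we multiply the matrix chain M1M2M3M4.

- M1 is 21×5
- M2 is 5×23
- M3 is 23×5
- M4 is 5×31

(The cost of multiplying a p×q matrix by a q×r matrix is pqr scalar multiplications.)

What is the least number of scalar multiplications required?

4355

Adjacent pairs: M1M2 = 21·5·23 = 2415; M2M3 = 5·23·5 = 575; M3M4 = 23·5·31 = 3565.
Length 3: M1..M3: k=1: 0+575+21·5·5=1100; k=2: 2415+0+21·23·5=4830 → min 1100 | M2..M4: k=2: 0+3565+5·23·31=7130; k=3: 575+0+5·5·31=1350 → min 1350.
Length 4: M1..M4: k=1: 0+1350+21·5·31=4605; k=2: 2415+3565+21·23·31=20953; k=3: 1100+0+21·5·31=4355 → min 4355.
Optimal order: ((M1(M2M3))M4) with cost 4355.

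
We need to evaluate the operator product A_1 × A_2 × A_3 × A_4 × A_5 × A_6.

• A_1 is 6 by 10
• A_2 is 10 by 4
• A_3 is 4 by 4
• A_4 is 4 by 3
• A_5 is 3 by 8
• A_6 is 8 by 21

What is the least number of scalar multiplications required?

Adjacent pairs: A_1A_2 = 6·10·4 = 240; A_2A_3 = 10·4·4 = 160; A_3A_4 = 4·4·3 = 48; A_4A_5 = 4·3·8 = 96; A_5A_6 = 3·8·21 = 504.
Length 3: A_1..A_3: k=1: 0+160+6·10·4=400; k=2: 240+0+6·4·4=336 → min 336 | A_2..A_4: k=2: 0+48+10·4·3=168; k=3: 160+0+10·4·3=280 → min 168 | A_3..A_5: k=3: 0+96+4·4·8=224; k=4: 48+0+4·3·8=144 → min 144 | A_4..A_6: k=4: 0+504+4·3·21=756; k=5: 96+0+4·8·21=768 → min 756.
Length 4: A_1..A_4: k=1: 0+168+6·10·3=348; k=2: 240+48+6·4·3=360; k=3: 336+0+6·4·3=408 → min 348 | A_2..A_5: k=2: 0+144+10·4·8=464; k=3: 160+96+10·4·8=576; k=4: 168+0+10·3·8=408 → min 408 | A_3..A_6: k=3: 0+756+4·4·21=1092; k=4: 48+504+4·3·21=804; k=5: 144+0+4·8·21=816 → min 804.
Length 5: A_1..A_5: k=1: 0+408+6·10·8=888; k=2: 240+144+6·4·8=576; k=3: 336+96+6·4·8=624; k=4: 348+0+6·3·8=492 → min 492 | A_2..A_6: k=2: 0+804+10·4·21=1644; k=3: 160+756+10·4·21=1756; k=4: 168+504+10·3·21=1302; k=5: 408+0+10·8·21=2088 → min 1302.
Length 6: A_1..A_6: k=1: 0+1302+6·10·21=2562; k=2: 240+804+6·4·21=1548; k=3: 336+756+6·4·21=1596; k=4: 348+504+6·3·21=1230; k=5: 492+0+6·8·21=1500 → min 1230.
Optimal order: ((A_1 × (A_2 × (A_3 × A_4))) × (A_5 × A_6)) with cost 1230.

1230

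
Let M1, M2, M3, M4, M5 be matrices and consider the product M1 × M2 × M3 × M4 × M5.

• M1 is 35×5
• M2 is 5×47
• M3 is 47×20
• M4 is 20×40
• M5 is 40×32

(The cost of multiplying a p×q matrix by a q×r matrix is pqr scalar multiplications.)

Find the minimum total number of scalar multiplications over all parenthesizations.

20700

Adjacent pairs: M1M2 = 35·5·47 = 8225; M2M3 = 5·47·20 = 4700; M3M4 = 47·20·40 = 37600; M4M5 = 20·40·32 = 25600.
Length 3: M1..M3: k=1: 0+4700+35·5·20=8200; k=2: 8225+0+35·47·20=41125 → min 8200 | M2..M4: k=2: 0+37600+5·47·40=47000; k=3: 4700+0+5·20·40=8700 → min 8700 | M3..M5: k=3: 0+25600+47·20·32=55680; k=4: 37600+0+47·40·32=97760 → min 55680.
Length 4: M1..M4: k=1: 0+8700+35·5·40=15700; k=2: 8225+37600+35·47·40=111625; k=3: 8200+0+35·20·40=36200 → min 15700 | M2..M5: k=2: 0+55680+5·47·32=63200; k=3: 4700+25600+5·20·32=33500; k=4: 8700+0+5·40·32=15100 → min 15100.
Length 5: M1..M5: k=1: 0+15100+35·5·32=20700; k=2: 8225+55680+35·47·32=116545; k=3: 8200+25600+35·20·32=56200; k=4: 15700+0+35·40·32=60500 → min 20700.
Optimal order: (M1 × (((M2 × M3) × M4) × M5)) with cost 20700.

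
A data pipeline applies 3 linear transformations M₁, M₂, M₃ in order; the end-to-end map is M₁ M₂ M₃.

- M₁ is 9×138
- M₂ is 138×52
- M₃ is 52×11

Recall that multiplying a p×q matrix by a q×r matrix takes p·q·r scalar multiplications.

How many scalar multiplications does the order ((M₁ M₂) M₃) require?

(M₁ M₂): 9×138 by 138×52 → 9×52, cost 9·138·52 = 64584
((M₁ M₂) M₃): 9×52 by 52×11 → 9×11, cost 9·52·11 = 5148; cumulative 69732
Total: 69732 scalar multiplications.

69732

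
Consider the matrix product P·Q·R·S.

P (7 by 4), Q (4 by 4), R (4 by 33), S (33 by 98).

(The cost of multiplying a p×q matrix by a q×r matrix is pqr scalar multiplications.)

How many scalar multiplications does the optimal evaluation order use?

Adjacent pairs: PQ = 7·4·4 = 112; QR = 4·4·33 = 528; RS = 4·33·98 = 12936.
Length 3: P..R: k=1: 0+528+7·4·33=1452; k=2: 112+0+7·4·33=1036 → min 1036 | Q..S: k=2: 0+12936+4·4·98=14504; k=3: 528+0+4·33·98=13464 → min 13464.
Length 4: P..S: k=1: 0+13464+7·4·98=16208; k=2: 112+12936+7·4·98=15792; k=3: 1036+0+7·33·98=23674 → min 15792.
Optimal order: ((P·Q)·(R·S)) with cost 15792.

15792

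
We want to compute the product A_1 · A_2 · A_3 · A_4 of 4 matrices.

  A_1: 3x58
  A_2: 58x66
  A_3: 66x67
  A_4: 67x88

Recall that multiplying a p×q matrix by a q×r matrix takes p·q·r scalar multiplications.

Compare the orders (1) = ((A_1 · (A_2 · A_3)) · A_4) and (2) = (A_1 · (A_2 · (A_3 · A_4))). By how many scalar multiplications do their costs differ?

Order (1) = ((A_1 · (A_2 · A_3)) · A_4): (A_2 · A_3): 58×66 by 66×67 → 58×67, cost 58·66·67 = 256476; (A_1 · (A_2 · A_3)): 3×58 by 58×67 → 3×67, cost 3·58·67 = 11658; cumulative 268134; ((A_1 · (A_2 · A_3)) · A_4): 3×67 by 67×88 → 3×88, cost 3·67·88 = 17688; cumulative 285822. Total 285822.
Order (2) = (A_1 · (A_2 · (A_3 · A_4))): (A_3 · A_4): 66×67 by 67×88 → 66×88, cost 66·67·88 = 389136; (A_2 · (A_3 · A_4)): 58×66 by 66×88 → 58×88, cost 58·66·88 = 336864; cumulative 726000; (A_1 · (A_2 · (A_3 · A_4))): 3×58 by 58×88 → 3×88, cost 3·58·88 = 15312; cumulative 741312. Total 741312.
Difference: |285822 − 741312| = 455490.

455490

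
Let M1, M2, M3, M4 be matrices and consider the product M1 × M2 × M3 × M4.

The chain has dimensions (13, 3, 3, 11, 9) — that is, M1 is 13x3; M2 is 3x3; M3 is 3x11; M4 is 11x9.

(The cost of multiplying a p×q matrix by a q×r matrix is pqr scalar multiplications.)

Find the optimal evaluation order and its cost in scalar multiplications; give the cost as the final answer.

Adjacent pairs: M1M2 = 13·3·3 = 117; M2M3 = 3·3·11 = 99; M3M4 = 3·11·9 = 297.
Length 3: M1..M3: k=1: 0+99+13·3·11=528; k=2: 117+0+13·3·11=546 → min 528 | M2..M4: k=2: 0+297+3·3·9=378; k=3: 99+0+3·11·9=396 → min 378.
Length 4: M1..M4: k=1: 0+378+13·3·9=729; k=2: 117+297+13·3·9=765; k=3: 528+0+13·11·9=1815 → min 729.
Optimal parenthesization: (M1 × (M2 × (M3 × M4))) with cost 729.

729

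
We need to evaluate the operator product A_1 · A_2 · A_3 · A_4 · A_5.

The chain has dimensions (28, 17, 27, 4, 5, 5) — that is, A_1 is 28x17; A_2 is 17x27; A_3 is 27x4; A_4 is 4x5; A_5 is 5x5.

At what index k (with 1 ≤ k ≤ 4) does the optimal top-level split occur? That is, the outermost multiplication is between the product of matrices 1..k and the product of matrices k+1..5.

Adjacent pairs: A_1A_2 = 28·17·27 = 12852; A_2A_3 = 17·27·4 = 1836; A_3A_4 = 27·4·5 = 540; A_4A_5 = 4·5·5 = 100.
Length 3: A_1..A_3: k=1: 0+1836+28·17·4=3740; k=2: 12852+0+28·27·4=15876 → min 3740 | A_2..A_4: k=2: 0+540+17·27·5=2835; k=3: 1836+0+17·4·5=2176 → min 2176 | A_3..A_5: k=3: 0+100+27·4·5=640; k=4: 540+0+27·5·5=1215 → min 640.
Length 4: A_1..A_4: k=1: 0+2176+28·17·5=4556; k=2: 12852+540+28·27·5=17172; k=3: 3740+0+28·4·5=4300 → min 4300 | A_2..A_5: k=2: 0+640+17·27·5=2935; k=3: 1836+100+17·4·5=2276; k=4: 2176+0+17·5·5=2601 → min 2276.
Top-level splits: k=1: (A_1..A_1)·(A_2..A_5) → 0+2276+28·17·5 = 4656; k=2: (A_1..A_2)·(A_3..A_5) → 12852+640+28·27·5 = 17272; k=3: (A_1..A_3)·(A_4..A_5) → 3740+100+28·4·5 = 4400; k=4: (A_1..A_4)·(A_5..A_5) → 4300+0+28·5·5 = 5000.
Best split is after A_3, i.e. k = 3.

3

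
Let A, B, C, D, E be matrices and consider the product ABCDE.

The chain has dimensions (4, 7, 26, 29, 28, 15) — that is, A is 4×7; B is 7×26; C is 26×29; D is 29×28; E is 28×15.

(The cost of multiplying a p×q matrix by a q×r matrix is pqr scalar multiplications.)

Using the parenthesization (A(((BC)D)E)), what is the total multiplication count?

(BC): 7×26 by 26×29 → 7×29, cost 7·26·29 = 5278
((BC)D): 7×29 by 29×28 → 7×28, cost 7·29·28 = 5684; cumulative 10962
(((BC)D)E): 7×28 by 28×15 → 7×15, cost 7·28·15 = 2940; cumulative 13902
(A(((BC)D)E)): 4×7 by 7×15 → 4×15, cost 4·7·15 = 420; cumulative 14322
Total: 14322 scalar multiplications.

14322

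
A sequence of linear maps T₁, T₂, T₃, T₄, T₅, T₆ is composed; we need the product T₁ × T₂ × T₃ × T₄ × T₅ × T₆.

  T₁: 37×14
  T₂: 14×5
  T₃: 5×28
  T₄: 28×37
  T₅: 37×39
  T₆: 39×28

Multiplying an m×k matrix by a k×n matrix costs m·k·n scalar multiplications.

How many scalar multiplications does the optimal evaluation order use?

25625

Adjacent pairs: T₁T₂ = 37·14·5 = 2590; T₂T₃ = 14·5·28 = 1960; T₃T₄ = 5·28·37 = 5180; T₄T₅ = 28·37·39 = 40404; T₅T₆ = 37·39·28 = 40404.
Length 3: T₁..T₃: k=1: 0+1960+37·14·28=16464; k=2: 2590+0+37·5·28=7770 → min 7770 | T₂..T₄: k=2: 0+5180+14·5·37=7770; k=3: 1960+0+14·28·37=16464 → min 7770 | T₃..T₅: k=3: 0+40404+5·28·39=45864; k=4: 5180+0+5·37·39=12395 → min 12395 | T₄..T₆: k=4: 0+40404+28·37·28=69412; k=5: 40404+0+28·39·28=70980 → min 69412.
Length 4: T₁..T₄: k=1: 0+7770+37·14·37=26936; k=2: 2590+5180+37·5·37=14615; k=3: 7770+0+37·28·37=46102 → min 14615 | T₂..T₅: k=2: 0+12395+14·5·39=15125; k=3: 1960+40404+14·28·39=57652; k=4: 7770+0+14·37·39=27972 → min 15125 | T₃..T₆: k=3: 0+69412+5·28·28=73332; k=4: 5180+40404+5·37·28=50764; k=5: 12395+0+5·39·28=17855 → min 17855.
Length 5: T₁..T₅: k=1: 0+15125+37·14·39=35327; k=2: 2590+12395+37·5·39=22200; k=3: 7770+40404+37·28·39=88578; k=4: 14615+0+37·37·39=68006 → min 22200 | T₂..T₆: k=2: 0+17855+14·5·28=19815; k=3: 1960+69412+14·28·28=82348; k=4: 7770+40404+14·37·28=62678; k=5: 15125+0+14·39·28=30413 → min 19815.
Length 6: T₁..T₆: k=1: 0+19815+37·14·28=34319; k=2: 2590+17855+37·5·28=25625; k=3: 7770+69412+37·28·28=106190; k=4: 14615+40404+37·37·28=93351; k=5: 22200+0+37·39·28=62604 → min 25625.
Optimal order: ((T₁ × T₂) × (((T₃ × T₄) × T₅) × T₆)) with cost 25625.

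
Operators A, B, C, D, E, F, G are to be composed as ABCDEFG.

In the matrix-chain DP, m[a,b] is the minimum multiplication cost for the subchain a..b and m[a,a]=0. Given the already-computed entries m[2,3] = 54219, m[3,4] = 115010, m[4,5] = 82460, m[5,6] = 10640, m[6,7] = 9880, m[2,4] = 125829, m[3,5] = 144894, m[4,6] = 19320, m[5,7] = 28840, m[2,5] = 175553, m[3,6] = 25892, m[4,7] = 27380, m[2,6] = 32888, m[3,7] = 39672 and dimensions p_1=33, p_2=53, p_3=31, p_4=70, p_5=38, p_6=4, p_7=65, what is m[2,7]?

41468

m[2,7] = min over k∈[2,6] of m[2,k]+m[k+1,7]+p_{1}·p_k·p_{7}.
k=2: 0 + 39672 + 33·53·65 = 153357; k=3: 54219 + 27380 + 33·31·65 = 148094; k=4: 125829 + 28840 + 33·70·65 = 304819; k=5: 175553 + 9880 + 33·38·65 = 266943; k=6: 32888 + 0 + 33·4·65 = 41468.
Minimum: 41468 at k=6.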